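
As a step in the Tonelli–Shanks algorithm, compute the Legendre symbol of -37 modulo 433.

1

(-37|433)
  = (396|433)    [-37 ≡ 396 mod 433]
  = (99|433)    [433 ≡ 1 mod 8 ⇒ (2|433)^2 = +1]
  = (433|99)    [QR: 433 ≡ 1 mod 4, sign kept]
  = (37|99)    [433 ≡ 37 mod 99]
  = (99|37)    [QR: 37 ≡ 1 mod 4, sign kept]
  = (25|37)    [99 ≡ 25 mod 37]
  = (37|25)    [QR: 25 ≡ 1 mod 4, sign kept]
  = (12|25)    [37 ≡ 12 mod 25]
  = (3|25)    [25 ≡ 1 mod 8 ⇒ (2|25)^2 = +1]
  = (25|3)    [QR: 25 ≡ 1 mod 4, sign kept]
  = (1|3)    [25 ≡ 1 mod 3]
  = 1    [(1|3) = 1]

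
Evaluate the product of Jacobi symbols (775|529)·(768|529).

By multiplicativity, (775·768|529) = (775|529)·(768|529).
First factor (775|529):
(775|529)
  = (246|529)    [775 ≡ 246 mod 529]
  = (123|529)    [529 ≡ 1 mod 8 ⇒ (2|529) = +1]
  = (529|123)    [QR: 529 ≡ 1 mod 4, sign kept]
  = (37|123)    [529 ≡ 37 mod 123]
  = (123|37)    [QR: 37 ≡ 1 mod 4, sign kept]
  = (12|37)    [123 ≡ 12 mod 37]
  = (3|37)    [37 ≡ 5 mod 8 ⇒ (2|37)^2 = +1]
  = (37|3)    [QR: 37 ≡ 1 mod 4, sign kept]
  = (1|3)    [37 ≡ 1 mod 3]
  = 1    [(1|3) = 1]
Second factor (768|529):
(768|529)
  = (239|529)    [768 ≡ 239 mod 529]
  = (529|239)    [QR: 529 ≡ 1 mod 4, sign kept]
  = (51|239)    [529 ≡ 51 mod 239]
  = -(239|51)    [QR: both ≡ 3 mod 4, sign flips]
  = -(35|51)    [239 ≡ 35 mod 51]
  = (51|35)    [QR: both ≡ 3 mod 4, sign flips]
  = (16|35)    [51 ≡ 16 mod 35]
  = (1|35)    [35 ≡ 3 mod 8 ⇒ (2|35)^4 = +1]
  = 1    [(1|35) = 1]
Product: (1)·(1) = 1.

1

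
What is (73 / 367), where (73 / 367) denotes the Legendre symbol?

1

73 ≡ 1 (mod 4), so quadratic reciprocity gives (73 / 367) = (367 / 73). Reduce: 367 ≡ 2 (mod 73). Now have (2 / 73).
Factor out 2: 2 = 2. Since 73 ≡ 1 (mod 8), (2 / 73) = +1. Now have (1 / 73).
(1 / 73) = 1. Collecting the sign factors: 1.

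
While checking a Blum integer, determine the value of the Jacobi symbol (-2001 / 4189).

1

(-2001 / 4189)
  = (2188 / 4189)    [-2001 ≡ 2188 mod 4189]
  = (547 / 4189)    [4189 ≡ 5 mod 8 ⇒ (2 / 4189)^2 = +1]
  = (4189 / 547)    [QR: 4189 ≡ 1 mod 4, sign kept]
  = (360 / 547)    [4189 ≡ 360 mod 547]
  = -(45 / 547)    [547 ≡ 3 mod 8 ⇒ (2 / 547)^3 = -1]
  = -(547 / 45)    [QR: 45 ≡ 1 mod 4, sign kept]
  = -(7 / 45)    [547 ≡ 7 mod 45]
  = -(45 / 7)    [QR: 45 ≡ 1 mod 4, sign kept]
  = -(3 / 7)    [45 ≡ 3 mod 7]
  = (7 / 3)    [QR: both ≡ 3 mod 4, sign flips]
  = (1 / 3)    [7 ≡ 1 mod 3]
  = 1    [(1 / 3) = 1]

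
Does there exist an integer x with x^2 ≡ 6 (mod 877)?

no

(6/877)
  = -(3/877)    [877 ≡ 5 mod 8 ⇒ (2/877) = -1]
  = -(877/3)    [QR: 877 ≡ 1 mod 4, sign kept]
  = -(1/3)    [877 ≡ 1 mod 3]
  = -1    [(1/3) = 1]
The Legendre symbol is -1, so x^2 ≡ 6 (mod 877) has no solution.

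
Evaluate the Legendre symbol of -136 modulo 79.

1

Pull out -1: (-136 / 79) = (-1 / 79)·(136 / 79). Since 79 ≡ 3 (mod 4), (-1 / 79) = -1. Now have -(136 / 79).
Reduce the numerator: 136 ≡ 57 (mod 79), so (136 / 79) = (57 / 79).
57 ≡ 1 (mod 4), so quadratic reciprocity gives (57 / 79) = (79 / 57). Reduce: 79 ≡ 22 (mod 57). Now have -(22 / 57).
Factor out 2: 22 = 2·11. Since 57 ≡ 1 (mod 8), (2 / 57) = +1. Now have -(11 / 57).
57 ≡ 1 (mod 4), so quadratic reciprocity gives (11 / 57) = (57 / 11). Reduce: 57 ≡ 2 (mod 11). Now have -(2 / 11).
Factor out 2: 2 = 2. Since 11 ≡ 3 (mod 8), (2 / 11) = -1. Now have (1 / 11).
(1 / 11) = 1. Collecting the sign factors: 1.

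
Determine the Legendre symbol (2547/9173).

1

(2547/9173)
  = (9173/2547)    [QR: 9173 ≡ 1 mod 4, sign kept]
  = (1532/2547)    [9173 ≡ 1532 mod 2547]
  = (383/2547)    [2547 ≡ 3 mod 8 ⇒ (2/2547)^2 = +1]
  = -(2547/383)    [QR: both ≡ 3 mod 4, sign flips]
  = -(249/383)    [2547 ≡ 249 mod 383]
  = -(383/249)    [QR: 249 ≡ 1 mod 4, sign kept]
  = -(134/249)    [383 ≡ 134 mod 249]
  = -(67/249)    [249 ≡ 1 mod 8 ⇒ (2/249) = +1]
  = -(249/67)    [QR: 249 ≡ 1 mod 4, sign kept]
  = -(48/67)    [249 ≡ 48 mod 67]
  = -(3/67)    [67 ≡ 3 mod 8 ⇒ (2/67)^4 = +1]
  = (67/3)    [QR: both ≡ 3 mod 4, sign flips]
  = (1/3)    [67 ≡ 1 mod 3]
  = 1    [(1/3) = 1]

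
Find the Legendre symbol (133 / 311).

(133 / 311)
  = (311 / 133)    [QR: 133 ≡ 1 mod 4, sign kept]
  = (45 / 133)    [311 ≡ 45 mod 133]
  = (133 / 45)    [QR: 45 ≡ 1 mod 4, sign kept]
  = (43 / 45)    [133 ≡ 43 mod 45]
  = (45 / 43)    [QR: 45 ≡ 1 mod 4, sign kept]
  = (2 / 43)    [45 ≡ 2 mod 43]
  = -(1 / 43)    [43 ≡ 3 mod 8 ⇒ (2 / 43) = -1]
  = -1    [(1 / 43) = 1]

-1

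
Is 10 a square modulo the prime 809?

Factor out 2: 10 = 2·5. Since 809 ≡ 1 (mod 8), (2/809) = +1. Now have (5/809).
5 ≡ 1 (mod 4), so quadratic reciprocity gives (5/809) = (809/5). Reduce: 809 ≡ 4 (mod 5). Now have (4/5).
Factor out 2: 4 = 2^2. Since 5 ≡ 5 (mod 8), (2/5) = -1, and (2/5)^2 = +1. Now have (1/5).
(1/5) = 1. Collecting the sign factors: 1.
The Legendre symbol is 1, so x^2 ≡ 10 (mod 809) has solution.

yes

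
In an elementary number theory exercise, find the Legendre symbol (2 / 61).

(2 / 61)
  = -(1 / 61)    [61 ≡ 5 mod 8 ⇒ (2 / 61) = -1]
  = -1    [(1 / 61) = 1]

-1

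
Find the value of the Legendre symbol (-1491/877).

1

(-1491/877)
  = (1491/877)    [877 ≡ 1 mod 4 ⇒ (-1/877) = +1]
  = (614/877)    [1491 ≡ 614 mod 877]
  = -(307/877)    [877 ≡ 5 mod 8 ⇒ (2/877) = -1]
  = -(877/307)    [QR: 877 ≡ 1 mod 4, sign kept]
  = -(263/307)    [877 ≡ 263 mod 307]
  = (307/263)    [QR: both ≡ 3 mod 4, sign flips]
  = (44/263)    [307 ≡ 44 mod 263]
  = (11/263)    [263 ≡ 7 mod 8 ⇒ (2/263)^2 = +1]
  = -(263/11)    [QR: both ≡ 3 mod 4, sign flips]
  = -(10/11)    [263 ≡ 10 mod 11]
  = (5/11)    [11 ≡ 3 mod 8 ⇒ (2/11) = -1]
  = (11/5)    [QR: 5 ≡ 1 mod 4, sign kept]
  = (1/5)    [11 ≡ 1 mod 5]
  = 1    [(1/5) = 1]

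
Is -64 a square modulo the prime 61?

yes

(-64|61)
  = (64|61)    [61 ≡ 1 mod 4 ⇒ (-1|61) = +1]
  = (3|61)    [64 ≡ 3 mod 61]
  = (61|3)    [QR: 61 ≡ 1 mod 4, sign kept]
  = (1|3)    [61 ≡ 1 mod 3]
  = 1    [(1|3) = 1]
The Legendre symbol is 1, so x^2 ≡ -64 (mod 61) has solution.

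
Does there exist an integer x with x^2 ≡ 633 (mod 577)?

no

(633|577)
  = (56|577)    [633 ≡ 56 mod 577]
  = (7|577)    [577 ≡ 1 mod 8 ⇒ (2|577)^3 = +1]
  = (577|7)    [QR: 577 ≡ 1 mod 4, sign kept]
  = (3|7)    [577 ≡ 3 mod 7]
  = -(7|3)    [QR: both ≡ 3 mod 4, sign flips]
  = -(1|3)    [7 ≡ 1 mod 3]
  = -1    [(1|3) = 1]
(633|577) = -1, and 577 is prime, so 633 is not a quadratic residue mod 577.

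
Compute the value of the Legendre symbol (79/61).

(79/61)
  = (18/61)    [79 ≡ 18 mod 61]
  = -(9/61)    [61 ≡ 5 mod 8 ⇒ (2/61) = -1]
  = -(61/9)    [QR: 9 ≡ 1 mod 4, sign kept]
  = -(7/9)    [61 ≡ 7 mod 9]
  = -(9/7)    [QR: 9 ≡ 1 mod 4, sign kept]
  = -(2/7)    [9 ≡ 2 mod 7]
  = -(1/7)    [7 ≡ 7 mod 8 ⇒ (2/7) = +1]
  = -1    [(1/7) = 1]

-1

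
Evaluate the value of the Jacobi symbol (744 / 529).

(744 / 529)
  = (215 / 529)    [744 ≡ 215 mod 529]
  = (529 / 215)    [QR: 529 ≡ 1 mod 4, sign kept]
  = (99 / 215)    [529 ≡ 99 mod 215]
  = -(215 / 99)    [QR: both ≡ 3 mod 4, sign flips]
  = -(17 / 99)    [215 ≡ 17 mod 99]
  = -(99 / 17)    [QR: 17 ≡ 1 mod 4, sign kept]
  = -(14 / 17)    [99 ≡ 14 mod 17]
  = -(7 / 17)    [17 ≡ 1 mod 8 ⇒ (2 / 17) = +1]
  = -(17 / 7)    [QR: 17 ≡ 1 mod 4, sign kept]
  = -(3 / 7)    [17 ≡ 3 mod 7]
  = (7 / 3)    [QR: both ≡ 3 mod 4, sign flips]
  = (1 / 3)    [7 ≡ 1 mod 3]
  = 1    [(1 / 3) = 1]

1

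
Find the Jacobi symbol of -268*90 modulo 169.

By multiplicativity, (-268·90/169) = (-268/169)·(90/169).
First factor (-268/169):
(-268/169)
  = (70/169)    [-268 ≡ 70 mod 169]
  = (35/169)    [169 ≡ 1 mod 8 ⇒ (2/169) = +1]
  = (169/35)    [QR: 169 ≡ 1 mod 4, sign kept]
  = (29/35)    [169 ≡ 29 mod 35]
  = (35/29)    [QR: 29 ≡ 1 mod 4, sign kept]
  = (6/29)    [35 ≡ 6 mod 29]
  = -(3/29)    [29 ≡ 5 mod 8 ⇒ (2/29) = -1]
  = -(29/3)    [QR: 29 ≡ 1 mod 4, sign kept]
  = -(2/3)    [29 ≡ 2 mod 3]
  = (1/3)    [3 ≡ 3 mod 8 ⇒ (2/3) = -1]
  = 1    [(1/3) = 1]
Second factor (90/169):
(90/169)
  = (45/169)    [169 ≡ 1 mod 8 ⇒ (2/169) = +1]
  = (169/45)    [QR: 45 ≡ 1 mod 4, sign kept]
  = (34/45)    [169 ≡ 34 mod 45]
  = -(17/45)    [45 ≡ 5 mod 8 ⇒ (2/45) = -1]
  = -(45/17)    [QR: 17 ≡ 1 mod 4, sign kept]
  = -(11/17)    [45 ≡ 11 mod 17]
  = -(17/11)    [QR: 17 ≡ 1 mod 4, sign kept]
  = -(6/11)    [17 ≡ 6 mod 11]
  = (3/11)    [11 ≡ 3 mod 8 ⇒ (2/11) = -1]
  = -(11/3)    [QR: both ≡ 3 mod 4, sign flips]
  = -(2/3)    [11 ≡ 2 mod 3]
  = (1/3)    [3 ≡ 3 mod 8 ⇒ (2/3) = -1]
  = 1    [(1/3) = 1]
Product: (1)·(1) = 1.

1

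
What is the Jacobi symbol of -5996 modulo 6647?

-1

Reduce the numerator: -5996 ≡ 651 (mod 6647), so (-5996/6647) = (651/6647).
Both 651 ≡ 3 and 6647 ≡ 3 (mod 4), so reciprocity gives (651/6647) = -(6647/651). Reduce: 6647 ≡ 137 (mod 651). Now have -(137/651).
137 ≡ 1 (mod 4), so quadratic reciprocity gives (137/651) = (651/137). Reduce: 651 ≡ 103 (mod 137). Now have -(103/137).
137 ≡ 1 (mod 4), so quadratic reciprocity gives (103/137) = (137/103). Reduce: 137 ≡ 34 (mod 103). Now have -(34/103).
Factor out 2: 34 = 2·17. Since 103 ≡ 7 (mod 8), (2/103) = +1. Now have -(17/103).
17 ≡ 1 (mod 4), so quadratic reciprocity gives (17/103) = (103/17). Reduce: 103 ≡ 1 (mod 17). Now have -(1/17).
(1/17) = 1. Collecting the sign factors: -1.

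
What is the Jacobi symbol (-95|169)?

1

Reduce the numerator: -95 ≡ 74 (mod 169), so (-95|169) = (74|169).
Factor out 2: 74 = 2·37. Since 169 ≡ 1 (mod 8), (2|169) = +1. Now have (37|169).
37 ≡ 1 (mod 4), so quadratic reciprocity gives (37|169) = (169|37). Reduce: 169 ≡ 21 (mod 37). Now have (21|37).
21 ≡ 1 (mod 4), so quadratic reciprocity gives (21|37) = (37|21). Reduce: 37 ≡ 16 (mod 21). Now have (16|21).
Factor out 2: 16 = 2^4. Since 21 ≡ 5 (mod 8), (2|21) = -1, and (2|21)^4 = +1. Now have (1|21).
(1|21) = 1. Collecting the sign factors: 1.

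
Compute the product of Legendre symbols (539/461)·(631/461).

By multiplicativity, (539·631/461) = (539/461)·(631/461).
First factor (539/461):
(539/461)
  = (78/461)    [539 ≡ 78 mod 461]
  = -(39/461)    [461 ≡ 5 mod 8 ⇒ (2/461) = -1]
  = -(461/39)    [QR: 461 ≡ 1 mod 4, sign kept]
  = -(32/39)    [461 ≡ 32 mod 39]
  = -(1/39)    [39 ≡ 7 mod 8 ⇒ (2/39)^5 = +1]
  = -1    [(1/39) = 1]
Second factor (631/461):
(631/461)
  = (170/461)    [631 ≡ 170 mod 461]
  = -(85/461)    [461 ≡ 5 mod 8 ⇒ (2/461) = -1]
  = -(461/85)    [QR: 85 ≡ 1 mod 4, sign kept]
  = -(36/85)    [461 ≡ 36 mod 85]
  = -(9/85)    [85 ≡ 5 mod 8 ⇒ (2/85)^2 = +1]
  = -(85/9)    [QR: 9 ≡ 1 mod 4, sign kept]
  = -(4/9)    [85 ≡ 4 mod 9]
  = -(1/9)    [9 ≡ 1 mod 8 ⇒ (2/9)^2 = +1]
  = -1    [(1/9) = 1]
Product: (-1)·(-1) = 1.

1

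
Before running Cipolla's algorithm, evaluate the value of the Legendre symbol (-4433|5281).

-1

Reduce the numerator: -4433 ≡ 848 (mod 5281), so (-4433|5281) = (848|5281).
Factor out 2: 848 = 2^4·53. Since 5281 ≡ 1 (mod 8), (2|5281) = +1, and (2|5281)^4 = +1. Now have (53|5281).
53 ≡ 1 (mod 4), so quadratic reciprocity gives (53|5281) = (5281|53). Reduce: 5281 ≡ 34 (mod 53). Now have (34|53).
Factor out 2: 34 = 2·17. Since 53 ≡ 5 (mod 8), (2|53) = -1. Now have -(17|53).
17 ≡ 1 (mod 4), so quadratic reciprocity gives (17|53) = (53|17). Reduce: 53 ≡ 2 (mod 17). Now have -(2|17).
Factor out 2: 2 = 2. Since 17 ≡ 1 (mod 8), (2|17) = +1. Now have -(1|17).
(1|17) = 1. Collecting the sign factors: -1.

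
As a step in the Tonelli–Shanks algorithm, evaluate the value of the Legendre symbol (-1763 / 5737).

1

Pull out -1: (-1763 / 5737) = (-1 / 5737)·(1763 / 5737). Since 5737 ≡ 1 (mod 4), (-1 / 5737) = +1. Now have (1763 / 5737).
5737 ≡ 1 (mod 4), so quadratic reciprocity gives (1763 / 5737) = (5737 / 1763). Reduce: 5737 ≡ 448 (mod 1763). Now have (448 / 1763).
Factor out 2: 448 = 2^6·7. Since 1763 ≡ 3 (mod 8), (2 / 1763) = -1, and (2 / 1763)^6 = +1. Now have (7 / 1763).
Both 7 ≡ 3 and 1763 ≡ 3 (mod 4), so reciprocity gives (7 / 1763) = -(1763 / 7). Reduce: 1763 ≡ 6 (mod 7). Now have -(6 / 7).
Factor out 2: 6 = 2·3. Since 7 ≡ 7 (mod 8), (2 / 7) = +1. Now have -(3 / 7).
Both 3 ≡ 3 and 7 ≡ 3 (mod 4), so reciprocity gives (3 / 7) = -(7 / 3). Reduce: 7 ≡ 1 (mod 3). Now have (1 / 3).
(1 / 3) = 1. Collecting the sign factors: 1.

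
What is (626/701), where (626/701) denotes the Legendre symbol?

(626/701)
  = -(313/701)    [701 ≡ 5 mod 8 ⇒ (2/701) = -1]
  = -(701/313)    [QR: 313 ≡ 1 mod 4, sign kept]
  = -(75/313)    [701 ≡ 75 mod 313]
  = -(313/75)    [QR: 313 ≡ 1 mod 4, sign kept]
  = -(13/75)    [313 ≡ 13 mod 75]
  = -(75/13)    [QR: 13 ≡ 1 mod 4, sign kept]
  = -(10/13)    [75 ≡ 10 mod 13]
  = (5/13)    [13 ≡ 5 mod 8 ⇒ (2/13) = -1]
  = (13/5)    [QR: 5 ≡ 1 mod 4, sign kept]
  = (3/5)    [13 ≡ 3 mod 5]
  = (5/3)    [QR: 5 ≡ 1 mod 4, sign kept]
  = (2/3)    [5 ≡ 2 mod 3]
  = -(1/3)    [3 ≡ 3 mod 8 ⇒ (2/3) = -1]
  = -1    [(1/3) = 1]

-1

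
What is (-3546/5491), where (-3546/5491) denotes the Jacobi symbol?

(-3546/5491)
  = -(3546/5491)    [5491 ≡ 3 mod 4 ⇒ (-1/5491) = -1]
  = (1773/5491)    [5491 ≡ 3 mod 8 ⇒ (2/5491) = -1]
  = (5491/1773)    [QR: 1773 ≡ 1 mod 4, sign kept]
  = (172/1773)    [5491 ≡ 172 mod 1773]
  = (43/1773)    [1773 ≡ 5 mod 8 ⇒ (2/1773)^2 = +1]
  = (1773/43)    [QR: 1773 ≡ 1 mod 4, sign kept]
  = (10/43)    [1773 ≡ 10 mod 43]
  = -(5/43)    [43 ≡ 3 mod 8 ⇒ (2/43) = -1]
  = -(43/5)    [QR: 5 ≡ 1 mod 4, sign kept]
  = -(3/5)    [43 ≡ 3 mod 5]
  = -(5/3)    [QR: 5 ≡ 1 mod 4, sign kept]
  = -(2/3)    [5 ≡ 2 mod 3]
  = (1/3)    [3 ≡ 3 mod 8 ⇒ (2/3) = -1]
  = 1    [(1/3) = 1]

1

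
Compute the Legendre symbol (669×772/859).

1

By multiplicativity, (669·772/859) = (669/859)·(772/859).
First factor (669/859):
669 ≡ 1 (mod 4), so quadratic reciprocity gives (669/859) = (859/669). Reduce: 859 ≡ 190 (mod 669). Now have (190/669).
Factor out 2: 190 = 2·95. Since 669 ≡ 5 (mod 8), (2/669) = -1. Now have -(95/669).
669 ≡ 1 (mod 4), so quadratic reciprocity gives (95/669) = (669/95). Reduce: 669 ≡ 4 (mod 95). Now have -(4/95).
Factor out 2: 4 = 2^2. Since 95 ≡ 7 (mod 8), (2/95) = +1, and (2/95)^2 = +1. Now have -(1/95).
(1/95) = 1. Collecting the sign factors: -1.
Second factor (772/859):
Factor out 2: 772 = 2^2·193. Since 859 ≡ 3 (mod 8), (2/859) = -1, and (2/859)^2 = +1. Now have (193/859).
193 ≡ 1 (mod 4), so quadratic reciprocity gives (193/859) = (859/193). Reduce: 859 ≡ 87 (mod 193). Now have (87/193).
193 ≡ 1 (mod 4), so quadratic reciprocity gives (87/193) = (193/87). Reduce: 193 ≡ 19 (mod 87). Now have (19/87).
Both 19 ≡ 3 and 87 ≡ 3 (mod 4), so reciprocity gives (19/87) = -(87/19). Reduce: 87 ≡ 11 (mod 19). Now have -(11/19).
Both 11 ≡ 3 and 19 ≡ 3 (mod 4), so reciprocity gives (11/19) = -(19/11). Reduce: 19 ≡ 8 (mod 11). Now have (8/11).
Factor out 2: 8 = 2^3. Since 11 ≡ 3 (mod 8), (2/11) = -1, and (2/11)^3 = -1. Now have -(1/11).
(1/11) = 1. Collecting the sign factors: -1.
Product: (-1)·(-1) = 1.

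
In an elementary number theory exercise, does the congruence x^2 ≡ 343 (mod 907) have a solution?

(343/907)
  = -(907/343)    [QR: both ≡ 3 mod 4, sign flips]
  = -(221/343)    [907 ≡ 221 mod 343]
  = -(343/221)    [QR: 221 ≡ 1 mod 4, sign kept]
  = -(122/221)    [343 ≡ 122 mod 221]
  = (61/221)    [221 ≡ 5 mod 8 ⇒ (2/221) = -1]
  = (221/61)    [QR: 61 ≡ 1 mod 4, sign kept]
  = (38/61)    [221 ≡ 38 mod 61]
  = -(19/61)    [61 ≡ 5 mod 8 ⇒ (2/61) = -1]
  = -(61/19)    [QR: 61 ≡ 1 mod 4, sign kept]
  = -(4/19)    [61 ≡ 4 mod 19]
  = -(1/19)    [19 ≡ 3 mod 8 ⇒ (2/19)^2 = +1]
  = -1    [(1/19) = 1]
(343/907) = -1, and 907 is prime, so 343 is not a quadratic residue mod 907.

no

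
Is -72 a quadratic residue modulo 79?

no

(-72/79)
  = (7/79)    [-72 ≡ 7 mod 79]
  = -(79/7)    [QR: both ≡ 3 mod 4, sign flips]
  = -(2/7)    [79 ≡ 2 mod 7]
  = -(1/7)    [7 ≡ 7 mod 8 ⇒ (2/7) = +1]
  = -1    [(1/7) = 1]
The Legendre symbol is -1, so x^2 ≡ -72 (mod 79) has no solution.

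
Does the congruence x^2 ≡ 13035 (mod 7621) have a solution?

(13035/7621)
  = (5414/7621)    [13035 ≡ 5414 mod 7621]
  = -(2707/7621)    [7621 ≡ 5 mod 8 ⇒ (2/7621) = -1]
  = -(7621/2707)    [QR: 7621 ≡ 1 mod 4, sign kept]
  = -(2207/2707)    [7621 ≡ 2207 mod 2707]
  = (2707/2207)    [QR: both ≡ 3 mod 4, sign flips]
  = (500/2207)    [2707 ≡ 500 mod 2207]
  = (125/2207)    [2207 ≡ 7 mod 8 ⇒ (2/2207)^2 = +1]
  = (2207/125)    [QR: 125 ≡ 1 mod 4, sign kept]
  = (82/125)    [2207 ≡ 82 mod 125]
  = -(41/125)    [125 ≡ 5 mod 8 ⇒ (2/125) = -1]
  = -(125/41)    [QR: 41 ≡ 1 mod 4, sign kept]
  = -(2/41)    [125 ≡ 2 mod 41]
  = -(1/41)    [41 ≡ 1 mod 8 ⇒ (2/41) = +1]
  = -1    [(1/41) = 1]
The Legendre symbol is -1, so x^2 ≡ 13035 (mod 7621) has no solution.

no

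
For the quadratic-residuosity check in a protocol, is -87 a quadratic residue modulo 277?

(-87|277)
  = (87|277)    [277 ≡ 1 mod 4 ⇒ (-1|277) = +1]
  = (277|87)    [QR: 277 ≡ 1 mod 4, sign kept]
  = (16|87)    [277 ≡ 16 mod 87]
  = (1|87)    [87 ≡ 7 mod 8 ⇒ (2|87)^4 = +1]
  = 1    [(1|87) = 1]
The Legendre symbol is 1, so x^2 ≡ -87 (mod 277) has solution.

yes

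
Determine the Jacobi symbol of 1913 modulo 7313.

(1913/7313)
  = (7313/1913)    [QR: 1913 ≡ 1 mod 4, sign kept]
  = (1574/1913)    [7313 ≡ 1574 mod 1913]
  = (787/1913)    [1913 ≡ 1 mod 8 ⇒ (2/1913) = +1]
  = (1913/787)    [QR: 1913 ≡ 1 mod 4, sign kept]
  = (339/787)    [1913 ≡ 339 mod 787]
  = -(787/339)    [QR: both ≡ 3 mod 4, sign flips]
  = -(109/339)    [787 ≡ 109 mod 339]
  = -(339/109)    [QR: 109 ≡ 1 mod 4, sign kept]
  = -(12/109)    [339 ≡ 12 mod 109]
  = -(3/109)    [109 ≡ 5 mod 8 ⇒ (2/109)^2 = +1]
  = -(109/3)    [QR: 109 ≡ 1 mod 4, sign kept]
  = -(1/3)    [109 ≡ 1 mod 3]
  = -1    [(1/3) = 1]

-1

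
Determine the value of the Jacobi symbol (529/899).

529 ≡ 1 (mod 4), so quadratic reciprocity gives (529/899) = (899/529). Reduce: 899 ≡ 370 (mod 529). Now have (370/529).
Factor out 2: 370 = 2·185. Since 529 ≡ 1 (mod 8), (2/529) = +1. Now have (185/529).
185 ≡ 1 (mod 4), so quadratic reciprocity gives (185/529) = (529/185). Reduce: 529 ≡ 159 (mod 185). Now have (159/185).
185 ≡ 1 (mod 4), so quadratic reciprocity gives (159/185) = (185/159). Reduce: 185 ≡ 26 (mod 159). Now have (26/159).
Factor out 2: 26 = 2·13. Since 159 ≡ 7 (mod 8), (2/159) = +1. Now have (13/159).
13 ≡ 1 (mod 4), so quadratic reciprocity gives (13/159) = (159/13). Reduce: 159 ≡ 3 (mod 13). Now have (3/13).
13 ≡ 1 (mod 4), so quadratic reciprocity gives (3/13) = (13/3). Reduce: 13 ≡ 1 (mod 3). Now have (1/3).
(1/3) = 1. Collecting the sign factors: 1.

1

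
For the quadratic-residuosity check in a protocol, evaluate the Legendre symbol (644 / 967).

1

(644 / 967)
  = (161 / 967)    [967 ≡ 7 mod 8 ⇒ (2 / 967)^2 = +1]
  = (967 / 161)    [QR: 161 ≡ 1 mod 4, sign kept]
  = (1 / 161)    [967 ≡ 1 mod 161]
  = 1    [(1 / 161) = 1]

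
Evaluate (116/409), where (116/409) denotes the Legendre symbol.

-1

(116/409)
  = (29/409)    [409 ≡ 1 mod 8 ⇒ (2/409)^2 = +1]
  = (409/29)    [QR: 29 ≡ 1 mod 4, sign kept]
  = (3/29)    [409 ≡ 3 mod 29]
  = (29/3)    [QR: 29 ≡ 1 mod 4, sign kept]
  = (2/3)    [29 ≡ 2 mod 3]
  = -(1/3)    [3 ≡ 3 mod 8 ⇒ (2/3) = -1]
  = -1    [(1/3) = 1]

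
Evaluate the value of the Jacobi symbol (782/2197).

-1

Factor out 2: 782 = 2·391. Since 2197 ≡ 5 (mod 8), (2/2197) = -1. Now have -(391/2197).
2197 ≡ 1 (mod 4), so quadratic reciprocity gives (391/2197) = (2197/391). Reduce: 2197 ≡ 242 (mod 391). Now have -(242/391).
Factor out 2: 242 = 2·121. Since 391 ≡ 7 (mod 8), (2/391) = +1. Now have -(121/391).
121 ≡ 1 (mod 4), so quadratic reciprocity gives (121/391) = (391/121). Reduce: 391 ≡ 28 (mod 121). Now have -(28/121).
Factor out 2: 28 = 2^2·7. Since 121 ≡ 1 (mod 8), (2/121) = +1, and (2/121)^2 = +1. Now have -(7/121).
121 ≡ 1 (mod 4), so quadratic reciprocity gives (7/121) = (121/7). Reduce: 121 ≡ 2 (mod 7). Now have -(2/7).
Factor out 2: 2 = 2. Since 7 ≡ 7 (mod 8), (2/7) = +1. Now have -(1/7).
(1/7) = 1. Collecting the sign factors: -1.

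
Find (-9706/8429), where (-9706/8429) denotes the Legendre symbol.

-1

Pull out -1: (-9706/8429) = (-1/8429)·(9706/8429). Since 8429 ≡ 1 (mod 4), (-1/8429) = +1. Now have (9706/8429).
Reduce the numerator: 9706 ≡ 1277 (mod 8429), so (9706/8429) = (1277/8429).
1277 ≡ 1 (mod 4), so quadratic reciprocity gives (1277/8429) = (8429/1277). Reduce: 8429 ≡ 767 (mod 1277). Now have (767/1277).
1277 ≡ 1 (mod 4), so quadratic reciprocity gives (767/1277) = (1277/767). Reduce: 1277 ≡ 510 (mod 767). Now have (510/767).
Factor out 2: 510 = 2·255. Since 767 ≡ 7 (mod 8), (2/767) = +1. Now have (255/767).
Both 255 ≡ 3 and 767 ≡ 3 (mod 4), so reciprocity gives (255/767) = -(767/255). Reduce: 767 ≡ 2 (mod 255). Now have -(2/255).
Factor out 2: 2 = 2. Since 255 ≡ 7 (mod 8), (2/255) = +1. Now have -(1/255).
(1/255) = 1. Collecting the sign factors: -1.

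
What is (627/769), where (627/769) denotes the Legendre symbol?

(627/769)
  = (769/627)    [QR: 769 ≡ 1 mod 4, sign kept]
  = (142/627)    [769 ≡ 142 mod 627]
  = -(71/627)    [627 ≡ 3 mod 8 ⇒ (2/627) = -1]
  = (627/71)    [QR: both ≡ 3 mod 4, sign flips]
  = (59/71)    [627 ≡ 59 mod 71]
  = -(71/59)    [QR: both ≡ 3 mod 4, sign flips]
  = -(12/59)    [71 ≡ 12 mod 59]
  = -(3/59)    [59 ≡ 3 mod 8 ⇒ (2/59)^2 = +1]
  = (59/3)    [QR: both ≡ 3 mod 4, sign flips]
  = (2/3)    [59 ≡ 2 mod 3]
  = -(1/3)    [3 ≡ 3 mod 8 ⇒ (2/3) = -1]
  = -1    [(1/3) = 1]

-1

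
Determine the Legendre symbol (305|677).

(305|677)
  = (677|305)    [QR: 305 ≡ 1 mod 4, sign kept]
  = (67|305)    [677 ≡ 67 mod 305]
  = (305|67)    [QR: 305 ≡ 1 mod 4, sign kept]
  = (37|67)    [305 ≡ 37 mod 67]
  = (67|37)    [QR: 37 ≡ 1 mod 4, sign kept]
  = (30|37)    [67 ≡ 30 mod 37]
  = -(15|37)    [37 ≡ 5 mod 8 ⇒ (2|37) = -1]
  = -(37|15)    [QR: 37 ≡ 1 mod 4, sign kept]
  = -(7|15)    [37 ≡ 7 mod 15]
  = (15|7)    [QR: both ≡ 3 mod 4, sign flips]
  = (1|7)    [15 ≡ 1 mod 7]
  = 1    [(1|7) = 1]

1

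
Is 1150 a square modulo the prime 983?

yes

(1150/983)
  = (167/983)    [1150 ≡ 167 mod 983]
  = -(983/167)    [QR: both ≡ 3 mod 4, sign flips]
  = -(148/167)    [983 ≡ 148 mod 167]
  = -(37/167)    [167 ≡ 7 mod 8 ⇒ (2/167)^2 = +1]
  = -(167/37)    [QR: 37 ≡ 1 mod 4, sign kept]
  = -(19/37)    [167 ≡ 19 mod 37]
  = -(37/19)    [QR: 37 ≡ 1 mod 4, sign kept]
  = -(18/19)    [37 ≡ 18 mod 19]
  = (9/19)    [19 ≡ 3 mod 8 ⇒ (2/19) = -1]
  = (19/9)    [QR: 9 ≡ 1 mod 4, sign kept]
  = (1/9)    [19 ≡ 1 mod 9]
  = 1    [(1/9) = 1]
The Legendre symbol is 1, so x^2 ≡ 1150 (mod 983) has solution.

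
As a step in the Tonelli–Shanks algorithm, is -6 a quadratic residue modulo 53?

Pull out -1: (-6/53) = (-1/53)·(6/53). Since 53 ≡ 1 (mod 4), (-1/53) = +1. Now have (6/53).
Factor out 2: 6 = 2·3. Since 53 ≡ 5 (mod 8), (2/53) = -1. Now have -(3/53).
53 ≡ 1 (mod 4), so quadratic reciprocity gives (3/53) = (53/3). Reduce: 53 ≡ 2 (mod 3). Now have -(2/3).
Factor out 2: 2 = 2. Since 3 ≡ 3 (mod 8), (2/3) = -1. Now have (1/3).
(1/3) = 1. Collecting the sign factors: 1.
The Legendre symbol is 1, so x^2 ≡ -6 (mod 53) has solution.

yes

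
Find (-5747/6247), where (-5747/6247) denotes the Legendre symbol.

Reduce the numerator: -5747 ≡ 500 (mod 6247), so (-5747/6247) = (500/6247).
Factor out 2: 500 = 2^2·125. Since 6247 ≡ 7 (mod 8), (2/6247) = +1, and (2/6247)^2 = +1. Now have (125/6247).
125 ≡ 1 (mod 4), so quadratic reciprocity gives (125/6247) = (6247/125). Reduce: 6247 ≡ 122 (mod 125). Now have (122/125).
Factor out 2: 122 = 2·61. Since 125 ≡ 5 (mod 8), (2/125) = -1. Now have -(61/125).
61 ≡ 1 (mod 4), so quadratic reciprocity gives (61/125) = (125/61). Reduce: 125 ≡ 3 (mod 61). Now have -(3/61).
61 ≡ 1 (mod 4), so quadratic reciprocity gives (3/61) = (61/3). Reduce: 61 ≡ 1 (mod 3). Now have -(1/3).
(1/3) = 1. Collecting the sign factors: -1.

-1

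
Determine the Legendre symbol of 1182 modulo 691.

(1182 / 691)
  = (491 / 691)    [1182 ≡ 491 mod 691]
  = -(691 / 491)    [QR: both ≡ 3 mod 4, sign flips]
  = -(200 / 491)    [691 ≡ 200 mod 491]
  = (25 / 491)    [491 ≡ 3 mod 8 ⇒ (2 / 491)^3 = -1]
  = (491 / 25)    [QR: 25 ≡ 1 mod 4, sign kept]
  = (16 / 25)    [491 ≡ 16 mod 25]
  = (1 / 25)    [25 ≡ 1 mod 8 ⇒ (2 / 25)^4 = +1]
  = 1    [(1 / 25) = 1]

1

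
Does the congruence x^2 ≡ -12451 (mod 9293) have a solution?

(-12451/9293)
  = (6135/9293)    [-12451 ≡ 6135 mod 9293]
  = (9293/6135)    [QR: 9293 ≡ 1 mod 4, sign kept]
  = (3158/6135)    [9293 ≡ 3158 mod 6135]
  = (1579/6135)    [6135 ≡ 7 mod 8 ⇒ (2/6135) = +1]
  = -(6135/1579)    [QR: both ≡ 3 mod 4, sign flips]
  = -(1398/1579)    [6135 ≡ 1398 mod 1579]
  = (699/1579)    [1579 ≡ 3 mod 8 ⇒ (2/1579) = -1]
  = -(1579/699)    [QR: both ≡ 3 mod 4, sign flips]
  = -(181/699)    [1579 ≡ 181 mod 699]
  = -(699/181)    [QR: 181 ≡ 1 mod 4, sign kept]
  = -(156/181)    [699 ≡ 156 mod 181]
  = -(39/181)    [181 ≡ 5 mod 8 ⇒ (2/181)^2 = +1]
  = -(181/39)    [QR: 181 ≡ 1 mod 4, sign kept]
  = -(25/39)    [181 ≡ 25 mod 39]
  = -(39/25)    [QR: 25 ≡ 1 mod 4, sign kept]
  = -(14/25)    [39 ≡ 14 mod 25]
  = -(7/25)    [25 ≡ 1 mod 8 ⇒ (2/25) = +1]
  = -(25/7)    [QR: 25 ≡ 1 mod 4, sign kept]
  = -(4/7)    [25 ≡ 4 mod 7]
  = -(1/7)    [7 ≡ 7 mod 8 ⇒ (2/7)^2 = +1]
  = -1    [(1/7) = 1]
The Legendre symbol is -1, so x^2 ≡ -12451 (mod 9293) has no solution.

no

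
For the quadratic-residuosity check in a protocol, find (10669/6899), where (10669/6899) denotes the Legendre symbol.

1

(10669/6899)
  = (3770/6899)    [10669 ≡ 3770 mod 6899]
  = -(1885/6899)    [6899 ≡ 3 mod 8 ⇒ (2/6899) = -1]
  = -(6899/1885)    [QR: 1885 ≡ 1 mod 4, sign kept]
  = -(1244/1885)    [6899 ≡ 1244 mod 1885]
  = -(311/1885)    [1885 ≡ 5 mod 8 ⇒ (2/1885)^2 = +1]
  = -(1885/311)    [QR: 1885 ≡ 1 mod 4, sign kept]
  = -(19/311)    [1885 ≡ 19 mod 311]
  = (311/19)    [QR: both ≡ 3 mod 4, sign flips]
  = (7/19)    [311 ≡ 7 mod 19]
  = -(19/7)    [QR: both ≡ 3 mod 4, sign flips]
  = -(5/7)    [19 ≡ 5 mod 7]
  = -(7/5)    [QR: 5 ≡ 1 mod 4, sign kept]
  = -(2/5)    [7 ≡ 2 mod 5]
  = (1/5)    [5 ≡ 5 mod 8 ⇒ (2/5) = -1]
  = 1    [(1/5) = 1]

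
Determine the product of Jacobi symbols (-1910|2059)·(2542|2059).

1

By multiplicativity, (-1910·2542|2059) = (-1910|2059)·(2542|2059).
First factor (-1910|2059):
(-1910|2059)
  = (149|2059)    [-1910 ≡ 149 mod 2059]
  = (2059|149)    [QR: 149 ≡ 1 mod 4, sign kept]
  = (122|149)    [2059 ≡ 122 mod 149]
  = -(61|149)    [149 ≡ 5 mod 8 ⇒ (2|149) = -1]
  = -(149|61)    [QR: 61 ≡ 1 mod 4, sign kept]
  = -(27|61)    [149 ≡ 27 mod 61]
  = -(61|27)    [QR: 61 ≡ 1 mod 4, sign kept]
  = -(7|27)    [61 ≡ 7 mod 27]
  = (27|7)    [QR: both ≡ 3 mod 4, sign flips]
  = (6|7)    [27 ≡ 6 mod 7]
  = (3|7)    [7 ≡ 7 mod 8 ⇒ (2|7) = +1]
  = -(7|3)    [QR: both ≡ 3 mod 4, sign flips]
  = -(1|3)    [7 ≡ 1 mod 3]
  = -1    [(1|3) = 1]
Second factor (2542|2059):
(2542|2059)
  = (483|2059)    [2542 ≡ 483 mod 2059]
  = -(2059|483)    [QR: both ≡ 3 mod 4, sign flips]
  = -(127|483)    [2059 ≡ 127 mod 483]
  = (483|127)    [QR: both ≡ 3 mod 4, sign flips]
  = (102|127)    [483 ≡ 102 mod 127]
  = (51|127)    [127 ≡ 7 mod 8 ⇒ (2|127) = +1]
  = -(127|51)    [QR: both ≡ 3 mod 4, sign flips]
  = -(25|51)    [127 ≡ 25 mod 51]
  = -(51|25)    [QR: 25 ≡ 1 mod 4, sign kept]
  = -(1|25)    [51 ≡ 1 mod 25]
  = -1    [(1|25) = 1]
Product: (-1)·(-1) = 1.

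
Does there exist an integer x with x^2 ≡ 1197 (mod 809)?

Reduce the numerator: 1197 ≡ 388 (mod 809), so (1197/809) = (388/809).
Factor out 2: 388 = 2^2·97. Since 809 ≡ 1 (mod 8), (2/809) = +1, and (2/809)^2 = +1. Now have (97/809).
97 ≡ 1 (mod 4), so quadratic reciprocity gives (97/809) = (809/97). Reduce: 809 ≡ 33 (mod 97). Now have (33/97).
33 ≡ 1 (mod 4), so quadratic reciprocity gives (33/97) = (97/33). Reduce: 97 ≡ 31 (mod 33). Now have (31/33).
33 ≡ 1 (mod 4), so quadratic reciprocity gives (31/33) = (33/31). Reduce: 33 ≡ 2 (mod 31). Now have (2/31).
Factor out 2: 2 = 2. Since 31 ≡ 7 (mod 8), (2/31) = +1. Now have (1/31).
(1/31) = 1. Collecting the sign factors: 1.
The Legendre symbol is 1, so x^2 ≡ 1197 (mod 809) has solution.

yes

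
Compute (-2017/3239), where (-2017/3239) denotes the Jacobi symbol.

-1

Reduce the numerator: -2017 ≡ 1222 (mod 3239), so (-2017/3239) = (1222/3239).
Factor out 2: 1222 = 2·611. Since 3239 ≡ 7 (mod 8), (2/3239) = +1. Now have (611/3239).
Both 611 ≡ 3 and 3239 ≡ 3 (mod 4), so reciprocity gives (611/3239) = -(3239/611). Reduce: 3239 ≡ 184 (mod 611). Now have -(184/611).
Factor out 2: 184 = 2^3·23. Since 611 ≡ 3 (mod 8), (2/611) = -1, and (2/611)^3 = -1. Now have (23/611).
Both 23 ≡ 3 and 611 ≡ 3 (mod 4), so reciprocity gives (23/611) = -(611/23). Reduce: 611 ≡ 13 (mod 23). Now have -(13/23).
13 ≡ 1 (mod 4), so quadratic reciprocity gives (13/23) = (23/13). Reduce: 23 ≡ 10 (mod 13). Now have -(10/13).
Factor out 2: 10 = 2·5. Since 13 ≡ 5 (mod 8), (2/13) = -1. Now have (5/13).
5 ≡ 1 (mod 4), so quadratic reciprocity gives (5/13) = (13/5). Reduce: 13 ≡ 3 (mod 5). Now have (3/5).
5 ≡ 1 (mod 4), so quadratic reciprocity gives (3/5) = (5/3). Reduce: 5 ≡ 2 (mod 3). Now have (2/3).
Factor out 2: 2 = 2. Since 3 ≡ 3 (mod 8), (2/3) = -1. Now have -(1/3).
(1/3) = 1. Collecting the sign factors: -1.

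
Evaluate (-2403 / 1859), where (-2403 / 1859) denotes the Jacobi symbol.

Pull out -1: (-2403 / 1859) = (-1 / 1859)·(2403 / 1859). Since 1859 ≡ 3 (mod 4), (-1 / 1859) = -1. Now have -(2403 / 1859).
Reduce the numerator: 2403 ≡ 544 (mod 1859), so (2403 / 1859) = (544 / 1859).
Factor out 2: 544 = 2^5·17. Since 1859 ≡ 3 (mod 8), (2 / 1859) = -1, and (2 / 1859)^5 = -1. Now have (17 / 1859).
17 ≡ 1 (mod 4), so quadratic reciprocity gives (17 / 1859) = (1859 / 17). Reduce: 1859 ≡ 6 (mod 17). Now have (6 / 17).
Factor out 2: 6 = 2·3. Since 17 ≡ 1 (mod 8), (2 / 17) = +1. Now have (3 / 17).
17 ≡ 1 (mod 4), so quadratic reciprocity gives (3 / 17) = (17 / 3). Reduce: 17 ≡ 2 (mod 3). Now have (2 / 3).
Factor out 2: 2 = 2. Since 3 ≡ 3 (mod 8), (2 / 3) = -1. Now have -(1 / 3).
(1 / 3) = 1. Collecting the sign factors: -1.

-1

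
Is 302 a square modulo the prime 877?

yes

(302/877)
  = -(151/877)    [877 ≡ 5 mod 8 ⇒ (2/877) = -1]
  = -(877/151)    [QR: 877 ≡ 1 mod 4, sign kept]
  = -(122/151)    [877 ≡ 122 mod 151]
  = -(61/151)    [151 ≡ 7 mod 8 ⇒ (2/151) = +1]
  = -(151/61)    [QR: 61 ≡ 1 mod 4, sign kept]
  = -(29/61)    [151 ≡ 29 mod 61]
  = -(61/29)    [QR: 29 ≡ 1 mod 4, sign kept]
  = -(3/29)    [61 ≡ 3 mod 29]
  = -(29/3)    [QR: 29 ≡ 1 mod 4, sign kept]
  = -(2/3)    [29 ≡ 2 mod 3]
  = (1/3)    [3 ≡ 3 mod 8 ⇒ (2/3) = -1]
  = 1    [(1/3) = 1]
The Legendre symbol is 1, so x^2 ≡ 302 (mod 877) has solution.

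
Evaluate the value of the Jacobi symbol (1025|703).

-1

(1025|703)
  = (322|703)    [1025 ≡ 322 mod 703]
  = (161|703)    [703 ≡ 7 mod 8 ⇒ (2|703) = +1]
  = (703|161)    [QR: 161 ≡ 1 mod 4, sign kept]
  = (59|161)    [703 ≡ 59 mod 161]
  = (161|59)    [QR: 161 ≡ 1 mod 4, sign kept]
  = (43|59)    [161 ≡ 43 mod 59]
  = -(59|43)    [QR: both ≡ 3 mod 4, sign flips]
  = -(16|43)    [59 ≡ 16 mod 43]
  = -(1|43)    [43 ≡ 3 mod 8 ⇒ (2|43)^4 = +1]
  = -1    [(1|43) = 1]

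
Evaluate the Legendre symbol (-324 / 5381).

1

(-324 / 5381)
  = (324 / 5381)    [5381 ≡ 1 mod 4 ⇒ (-1 / 5381) = +1]
  = (81 / 5381)    [5381 ≡ 5 mod 8 ⇒ (2 / 5381)^2 = +1]
  = (5381 / 81)    [QR: 81 ≡ 1 mod 4, sign kept]
  = (35 / 81)    [5381 ≡ 35 mod 81]
  = (81 / 35)    [QR: 81 ≡ 1 mod 4, sign kept]
  = (11 / 35)    [81 ≡ 11 mod 35]
  = -(35 / 11)    [QR: both ≡ 3 mod 4, sign flips]
  = -(2 / 11)    [35 ≡ 2 mod 11]
  = (1 / 11)    [11 ≡ 3 mod 8 ⇒ (2 / 11) = -1]
  = 1    [(1 / 11) = 1]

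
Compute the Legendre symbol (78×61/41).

By multiplicativity, (78·61/41) = (78/41)·(61/41).
First factor (78/41):
Reduce the numerator: 78 ≡ 37 (mod 41), so (78/41) = (37/41).
37 ≡ 1 (mod 4), so quadratic reciprocity gives (37/41) = (41/37). Reduce: 41 ≡ 4 (mod 37). Now have (4/37).
Factor out 2: 4 = 2^2. Since 37 ≡ 5 (mod 8), (2/37) = -1, and (2/37)^2 = +1. Now have (1/37).
(1/37) = 1. Collecting the sign factors: 1.
Second factor (61/41):
Reduce the numerator: 61 ≡ 20 (mod 41), so (61/41) = (20/41).
Factor out 2: 20 = 2^2·5. Since 41 ≡ 1 (mod 8), (2/41) = +1, and (2/41)^2 = +1. Now have (5/41).
5 ≡ 1 (mod 4), so quadratic reciprocity gives (5/41) = (41/5). Reduce: 41 ≡ 1 (mod 5). Now have (1/5).
(1/5) = 1. Collecting the sign factors: 1.
Product: (1)·(1) = 1.

1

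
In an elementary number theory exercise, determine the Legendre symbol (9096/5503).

Reduce the numerator: 9096 ≡ 3593 (mod 5503), so (9096/5503) = (3593/5503).
3593 ≡ 1 (mod 4), so quadratic reciprocity gives (3593/5503) = (5503/3593). Reduce: 5503 ≡ 1910 (mod 3593). Now have (1910/3593).
Factor out 2: 1910 = 2·955. Since 3593 ≡ 1 (mod 8), (2/3593) = +1. Now have (955/3593).
3593 ≡ 1 (mod 4), so quadratic reciprocity gives (955/3593) = (3593/955). Reduce: 3593 ≡ 728 (mod 955). Now have (728/955).
Factor out 2: 728 = 2^3·91. Since 955 ≡ 3 (mod 8), (2/955) = -1, and (2/955)^3 = -1. Now have -(91/955).
Both 91 ≡ 3 and 955 ≡ 3 (mod 4), so reciprocity gives (91/955) = -(955/91). Reduce: 955 ≡ 45 (mod 91). Now have (45/91).
45 ≡ 1 (mod 4), so quadratic reciprocity gives (45/91) = (91/45). Reduce: 91 ≡ 1 (mod 45). Now have (1/45).
(1/45) = 1. Collecting the sign factors: 1.

1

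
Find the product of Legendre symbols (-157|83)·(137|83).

-1

By multiplicativity, (-157·137|83) = (-157|83)·(137|83).
First factor (-157|83):
Reduce the numerator: -157 ≡ 9 (mod 83), so (-157|83) = (9|83).
9 ≡ 1 (mod 4), so quadratic reciprocity gives (9|83) = (83|9). Reduce: 83 ≡ 2 (mod 9). Now have (2|9).
Factor out 2: 2 = 2. Since 9 ≡ 1 (mod 8), (2|9) = +1. Now have (1|9).
(1|9) = 1. Collecting the sign factors: 1.
Second factor (137|83):
Reduce the numerator: 137 ≡ 54 (mod 83), so (137|83) = (54|83).
Factor out 2: 54 = 2·27. Since 83 ≡ 3 (mod 8), (2|83) = -1. Now have -(27|83).
Both 27 ≡ 3 and 83 ≡ 3 (mod 4), so reciprocity gives (27|83) = -(83|27). Reduce: 83 ≡ 2 (mod 27). Now have (2|27).
Factor out 2: 2 = 2. Since 27 ≡ 3 (mod 8), (2|27) = -1. Now have -(1|27).
(1|27) = 1. Collecting the sign factors: -1.
Product: (1)·(-1) = -1.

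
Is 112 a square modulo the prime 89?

no

(112/89)
  = (23/89)    [112 ≡ 23 mod 89]
  = (89/23)    [QR: 89 ≡ 1 mod 4, sign kept]
  = (20/23)    [89 ≡ 20 mod 23]
  = (5/23)    [23 ≡ 7 mod 8 ⇒ (2/23)^2 = +1]
  = (23/5)    [QR: 5 ≡ 1 mod 4, sign kept]
  = (3/5)    [23 ≡ 3 mod 5]
  = (5/3)    [QR: 5 ≡ 1 mod 4, sign kept]
  = (2/3)    [5 ≡ 2 mod 3]
  = -(1/3)    [3 ≡ 3 mod 8 ⇒ (2/3) = -1]
  = -1    [(1/3) = 1]
The Legendre symbol is -1, so x^2 ≡ 112 (mod 89) has no solution.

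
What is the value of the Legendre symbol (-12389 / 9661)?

-1

Reduce the numerator: -12389 ≡ 6933 (mod 9661), so (-12389 / 9661) = (6933 / 9661).
6933 ≡ 1 (mod 4), so quadratic reciprocity gives (6933 / 9661) = (9661 / 6933). Reduce: 9661 ≡ 2728 (mod 6933). Now have (2728 / 6933).
Factor out 2: 2728 = 2^3·341. Since 6933 ≡ 5 (mod 8), (2 / 6933) = -1, and (2 / 6933)^3 = -1. Now have -(341 / 6933).
341 ≡ 1 (mod 4), so quadratic reciprocity gives (341 / 6933) = (6933 / 341). Reduce: 6933 ≡ 113 (mod 341). Now have -(113 / 341).
113 ≡ 1 (mod 4), so quadratic reciprocity gives (113 / 341) = (341 / 113). Reduce: 341 ≡ 2 (mod 113). Now have -(2 / 113).
Factor out 2: 2 = 2. Since 113 ≡ 1 (mod 8), (2 / 113) = +1. Now have -(1 / 113).
(1 / 113) = 1. Collecting the sign factors: -1.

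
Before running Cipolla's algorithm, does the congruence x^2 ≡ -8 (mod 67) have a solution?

Reduce the numerator: -8 ≡ 59 (mod 67), so (-8/67) = (59/67).
Both 59 ≡ 3 and 67 ≡ 3 (mod 4), so reciprocity gives (59/67) = -(67/59). Reduce: 67 ≡ 8 (mod 59). Now have -(8/59).
Factor out 2: 8 = 2^3. Since 59 ≡ 3 (mod 8), (2/59) = -1, and (2/59)^3 = -1. Now have (1/59).
(1/59) = 1. Collecting the sign factors: 1.
(-8/67) = 1, and 67 is prime, so -8 is a quadratic residue mod 67.

yes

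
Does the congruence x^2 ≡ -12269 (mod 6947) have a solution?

yes

(-12269/6947)
  = (1625/6947)    [-12269 ≡ 1625 mod 6947]
  = (6947/1625)    [QR: 1625 ≡ 1 mod 4, sign kept]
  = (447/1625)    [6947 ≡ 447 mod 1625]
  = (1625/447)    [QR: 1625 ≡ 1 mod 4, sign kept]
  = (284/447)    [1625 ≡ 284 mod 447]
  = (71/447)    [447 ≡ 7 mod 8 ⇒ (2/447)^2 = +1]
  = -(447/71)    [QR: both ≡ 3 mod 4, sign flips]
  = -(21/71)    [447 ≡ 21 mod 71]
  = -(71/21)    [QR: 21 ≡ 1 mod 4, sign kept]
  = -(8/21)    [71 ≡ 8 mod 21]
  = (1/21)    [21 ≡ 5 mod 8 ⇒ (2/21)^3 = -1]
  = 1    [(1/21) = 1]
The Legendre symbol is 1, so x^2 ≡ -12269 (mod 6947) has solution.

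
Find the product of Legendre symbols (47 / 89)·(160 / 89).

By multiplicativity, (47·160 / 89) = (47 / 89)·(160 / 89).
First factor (47 / 89):
(47 / 89)
  = (89 / 47)    [QR: 89 ≡ 1 mod 4, sign kept]
  = (42 / 47)    [89 ≡ 42 mod 47]
  = (21 / 47)    [47 ≡ 7 mod 8 ⇒ (2 / 47) = +1]
  = (47 / 21)    [QR: 21 ≡ 1 mod 4, sign kept]
  = (5 / 21)    [47 ≡ 5 mod 21]
  = (21 / 5)    [QR: 5 ≡ 1 mod 4, sign kept]
  = (1 / 5)    [21 ≡ 1 mod 5]
  = 1    [(1 / 5) = 1]
Second factor (160 / 89):
(160 / 89)
  = (71 / 89)    [160 ≡ 71 mod 89]
  = (89 / 71)    [QR: 89 ≡ 1 mod 4, sign kept]
  = (18 / 71)    [89 ≡ 18 mod 71]
  = (9 / 71)    [71 ≡ 7 mod 8 ⇒ (2 / 71) = +1]
  = (71 / 9)    [QR: 9 ≡ 1 mod 4, sign kept]
  = (8 / 9)    [71 ≡ 8 mod 9]
  = (1 / 9)    [9 ≡ 1 mod 8 ⇒ (2 / 9)^3 = +1]
  = 1    [(1 / 9) = 1]
Product: (1)·(1) = 1.

1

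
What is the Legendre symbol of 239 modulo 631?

Both 239 ≡ 3 and 631 ≡ 3 (mod 4), so reciprocity gives (239 / 631) = -(631 / 239). Reduce: 631 ≡ 153 (mod 239). Now have -(153 / 239).
153 ≡ 1 (mod 4), so quadratic reciprocity gives (153 / 239) = (239 / 153). Reduce: 239 ≡ 86 (mod 153). Now have -(86 / 153).
Factor out 2: 86 = 2·43. Since 153 ≡ 1 (mod 8), (2 / 153) = +1. Now have -(43 / 153).
153 ≡ 1 (mod 4), so quadratic reciprocity gives (43 / 153) = (153 / 43). Reduce: 153 ≡ 24 (mod 43). Now have -(24 / 43).
Factor out 2: 24 = 2^3·3. Since 43 ≡ 3 (mod 8), (2 / 43) = -1, and (2 / 43)^3 = -1. Now have (3 / 43).
Both 3 ≡ 3 and 43 ≡ 3 (mod 4), so reciprocity gives (3 / 43) = -(43 / 3). Reduce: 43 ≡ 1 (mod 3). Now have -(1 / 3).
(1 / 3) = 1. Collecting the sign factors: -1.

-1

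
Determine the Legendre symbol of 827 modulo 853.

(827 / 853)
  = (853 / 827)    [QR: 853 ≡ 1 mod 4, sign kept]
  = (26 / 827)    [853 ≡ 26 mod 827]
  = -(13 / 827)    [827 ≡ 3 mod 8 ⇒ (2 / 827) = -1]
  = -(827 / 13)    [QR: 13 ≡ 1 mod 4, sign kept]
  = -(8 / 13)    [827 ≡ 8 mod 13]
  = (1 / 13)    [13 ≡ 5 mod 8 ⇒ (2 / 13)^3 = -1]
  = 1    [(1 / 13) = 1]

1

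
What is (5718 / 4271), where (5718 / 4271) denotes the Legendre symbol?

-1

Reduce the numerator: 5718 ≡ 1447 (mod 4271), so (5718 / 4271) = (1447 / 4271).
Both 1447 ≡ 3 and 4271 ≡ 3 (mod 4), so reciprocity gives (1447 / 4271) = -(4271 / 1447). Reduce: 4271 ≡ 1377 (mod 1447). Now have -(1377 / 1447).
1377 ≡ 1 (mod 4), so quadratic reciprocity gives (1377 / 1447) = (1447 / 1377). Reduce: 1447 ≡ 70 (mod 1377). Now have -(70 / 1377).
Factor out 2: 70 = 2·35. Since 1377 ≡ 1 (mod 8), (2 / 1377) = +1. Now have -(35 / 1377).
1377 ≡ 1 (mod 4), so quadratic reciprocity gives (35 / 1377) = (1377 / 35). Reduce: 1377 ≡ 12 (mod 35). Now have -(12 / 35).
Factor out 2: 12 = 2^2·3. Since 35 ≡ 3 (mod 8), (2 / 35) = -1, and (2 / 35)^2 = +1. Now have -(3 / 35).
Both 3 ≡ 3 and 35 ≡ 3 (mod 4), so reciprocity gives (3 / 35) = -(35 / 3). Reduce: 35 ≡ 2 (mod 3). Now have (2 / 3).
Factor out 2: 2 = 2. Since 3 ≡ 3 (mod 8), (2 / 3) = -1. Now have -(1 / 3).
(1 / 3) = 1. Collecting the sign factors: -1.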